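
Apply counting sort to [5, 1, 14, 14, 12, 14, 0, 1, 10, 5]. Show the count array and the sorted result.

Count array: [1, 2, 0, 0, 0, 2, 0, 0, 0, 0, 1, 0, 1, 0, 3]
(count[i] = number of elements equal to i)
Cumulative count: [1, 3, 3, 3, 3, 5, 5, 5, 5, 5, 6, 6, 7, 7, 10]
Sorted: [0, 1, 1, 5, 5, 10, 12, 14, 14, 14]


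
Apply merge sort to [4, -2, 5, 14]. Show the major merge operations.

Divide and conquer:
  Merge [4] + [-2] -> [-2, 4]
  Merge [5] + [14] -> [5, 14]
  Merge [-2, 4] + [5, 14] -> [-2, 4, 5, 14]


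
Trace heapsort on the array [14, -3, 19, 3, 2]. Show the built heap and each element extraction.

Build heap: [19, 3, 14, -3, 2]
Extract 19: [14, 3, 2, -3, 19]
Extract 14: [3, -3, 2, 14, 19]
Extract 3: [2, -3, 3, 14, 19]
Extract 2: [-3, 2, 3, 14, 19]


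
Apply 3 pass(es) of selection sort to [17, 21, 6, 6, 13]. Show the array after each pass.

Pass 1: Select minimum 6 at index 2, swap -> [6, 21, 17, 6, 13]
Pass 2: Select minimum 6 at index 3, swap -> [6, 6, 17, 21, 13]
Pass 3: Select minimum 13 at index 4, swap -> [6, 6, 13, 21, 17]


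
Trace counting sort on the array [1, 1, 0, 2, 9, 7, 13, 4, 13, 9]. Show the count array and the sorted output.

Count array: [1, 2, 1, 0, 1, 0, 0, 1, 0, 2, 0, 0, 0, 2]
(count[i] = number of elements equal to i)
Cumulative count: [1, 3, 4, 4, 5, 5, 5, 6, 6, 8, 8, 8, 8, 10]
Sorted: [0, 1, 1, 2, 4, 7, 9, 9, 13, 13]


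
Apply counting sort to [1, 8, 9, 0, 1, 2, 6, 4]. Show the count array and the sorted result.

Count array: [1, 2, 1, 0, 1, 0, 1, 0, 1, 1]
(count[i] = number of elements equal to i)
Cumulative count: [1, 3, 4, 4, 5, 5, 6, 6, 7, 8]
Sorted: [0, 1, 1, 2, 4, 6, 8, 9]


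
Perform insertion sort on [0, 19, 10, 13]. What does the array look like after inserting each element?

First element 0 is already 'sorted'
Insert 19: shifted 0 elements -> [0, 19, 10, 13]
Insert 10: shifted 1 elements -> [0, 10, 19, 13]
Insert 13: shifted 1 elements -> [0, 10, 13, 19]


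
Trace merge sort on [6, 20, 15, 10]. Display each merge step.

Divide and conquer:
  Merge [6] + [20] -> [6, 20]
  Merge [15] + [10] -> [10, 15]
  Merge [6, 20] + [10, 15] -> [6, 10, 15, 20]


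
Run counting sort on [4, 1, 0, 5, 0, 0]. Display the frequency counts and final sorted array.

Count array: [3, 1, 0, 0, 1, 1]
(count[i] = number of elements equal to i)
Cumulative count: [3, 4, 4, 4, 5, 6]
Sorted: [0, 0, 0, 1, 4, 5]


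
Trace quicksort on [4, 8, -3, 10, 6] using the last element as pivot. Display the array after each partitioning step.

Partition 1: pivot=6 at index 2 -> [4, -3, 6, 10, 8]
Partition 2: pivot=-3 at index 0 -> [-3, 4, 6, 10, 8]
Partition 3: pivot=8 at index 3 -> [-3, 4, 6, 8, 10]


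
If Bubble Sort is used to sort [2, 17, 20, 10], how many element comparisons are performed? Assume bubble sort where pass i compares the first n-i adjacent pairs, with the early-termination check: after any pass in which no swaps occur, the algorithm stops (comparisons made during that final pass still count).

Pass 1: compare adjacent pairs (0,1)..(2,3) = 3 comparison(s), 1 swap(s) -> [2, 17, 10, 20]
Pass 2: compare adjacent pairs (0,1)..(1,2) = 2 comparison(s), 1 swap(s) -> [2, 10, 17, 20]
Pass 3: compare adjacent pairs (0,1)..(0,1) = 1 comparison(s), 0 swap(s) -> [2, 10, 17, 20]
No swaps in this pass, so bubble sort stops here.
Total comparisons: 3 + 2 + 1 = 6


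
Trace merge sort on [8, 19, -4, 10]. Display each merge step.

Divide and conquer:
  Merge [8] + [19] -> [8, 19]
  Merge [-4] + [10] -> [-4, 10]
  Merge [8, 19] + [-4, 10] -> [-4, 8, 10, 19]


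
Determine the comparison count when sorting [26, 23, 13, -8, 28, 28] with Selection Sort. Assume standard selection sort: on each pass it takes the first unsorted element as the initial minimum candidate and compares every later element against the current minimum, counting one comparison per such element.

Pass 1: scan indices 1..5 for the minimum = 5 comparison(s); min is -8, place at index 0 -> [-8, 23, 13, 26, 28, 28]
Pass 2: scan indices 2..5 for the minimum = 4 comparison(s); min is 13, place at index 1 -> [-8, 13, 23, 26, 28, 28]
Pass 3: scan indices 3..5 for the minimum = 3 comparison(s); min is 23, place at index 2 -> [-8, 13, 23, 26, 28, 28]
Pass 4: scan indices 4..5 for the minimum = 2 comparison(s); min is 26, place at index 3 -> [-8, 13, 23, 26, 28, 28]
Pass 5: scan indices 5..5 for the minimum = 1 comparison(s); min is 28, place at index 4 -> [-8, 13, 23, 26, 28, 28]
Selection sort always scans the whole unsorted suffix, so the count is (n-1) + (n-2) + ... + 1 = n(n-1)/2 = 6*5/2 = 15 regardless of the input order.
Total comparisons: 5 + 4 + 3 + 2 + 1 = 15


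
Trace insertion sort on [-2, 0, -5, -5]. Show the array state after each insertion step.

First element -2 is already 'sorted'
Insert 0: shifted 0 elements -> [-2, 0, -5, -5]
Insert -5: shifted 2 elements -> [-5, -2, 0, -5]
Insert -5: shifted 2 elements -> [-5, -5, -2, 0]


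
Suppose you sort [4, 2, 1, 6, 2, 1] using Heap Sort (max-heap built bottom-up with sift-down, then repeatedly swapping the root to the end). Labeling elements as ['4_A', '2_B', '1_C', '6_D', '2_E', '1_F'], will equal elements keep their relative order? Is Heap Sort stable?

Trace Heap Sort on the labeled array (the key is the number; the letter only tracks identity):
  Build max-heap: [6_D, 4_A, 1_C, 2_B, 2_E, 1_F]
  Swap root 6_D to index 5, re-heapify first 5 -> [4_A, 2_B, 1_C, 1_F, 2_E, 6_D]
  Swap root 4_A to index 4, re-heapify first 4 -> [2_E, 2_B, 1_C, 1_F, 4_A, 6_D]
  Swap root 2_E to index 3, re-heapify first 3 -> [2_B, 1_F, 1_C, 2_E, 4_A, 6_D]
  Swap root 2_B to index 2, re-heapify first 2 -> [1_C, 1_F, 2_B, 2_E, 4_A, 6_D]
  Swap root 1_C to index 1, re-heapify first 1 -> [1_F, 1_C, 2_B, 2_E, 4_A, 6_D]
Final order: [1_F, 1_C, 2_B, 2_E, 4_A, 6_D]
Equal keys:
  value 1: originally 1_C, 1_F; after sorting 1_F, 1_C -> order changed
  value 2: originally 2_B, 2_E; after sorting 2_B, 2_E -> order preserved
Equal keys were reordered, so Heap Sort is not stable: heap construction and root-to-end swaps move elements without regard to the original order of equal keys. (One such input is enough; an unstable sort may happen to preserve order on other inputs, but it gives no guarantee.)
Answer: Not stable


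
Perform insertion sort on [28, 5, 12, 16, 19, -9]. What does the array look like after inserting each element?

First element 28 is already 'sorted'
Insert 5: shifted 1 elements -> [5, 28, 12, 16, 19, -9]
Insert 12: shifted 1 elements -> [5, 12, 28, 16, 19, -9]
Insert 16: shifted 1 elements -> [5, 12, 16, 28, 19, -9]
Insert 19: shifted 1 elements -> [5, 12, 16, 19, 28, -9]
Insert -9: shifted 5 elements -> [-9, 5, 12, 16, 19, 28]


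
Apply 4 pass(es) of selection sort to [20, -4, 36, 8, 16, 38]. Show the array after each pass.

Pass 1: Select minimum -4 at index 1, swap -> [-4, 20, 36, 8, 16, 38]
Pass 2: Select minimum 8 at index 3, swap -> [-4, 8, 36, 20, 16, 38]
Pass 3: Select minimum 16 at index 4, swap -> [-4, 8, 16, 20, 36, 38]
Pass 4: Select minimum 20 at index 3, swap -> [-4, 8, 16, 20, 36, 38]


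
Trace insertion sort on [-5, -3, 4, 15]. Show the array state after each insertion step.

First element -5 is already 'sorted'
Insert -3: shifted 0 elements -> [-5, -3, 4, 15]
Insert 4: shifted 0 elements -> [-5, -3, 4, 15]
Insert 15: shifted 0 elements -> [-5, -3, 4, 15]


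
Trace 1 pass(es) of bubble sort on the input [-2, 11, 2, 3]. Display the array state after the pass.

After pass 1: [-2, 2, 3, 11] (2 swaps)
Total swaps: 2


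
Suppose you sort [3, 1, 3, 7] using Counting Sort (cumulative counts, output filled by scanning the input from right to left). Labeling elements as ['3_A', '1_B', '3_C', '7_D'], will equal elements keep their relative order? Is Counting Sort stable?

Trace Counting Sort on the labeled array (the key is the number; the letter only tracks identity):
  Counts for values 0..7: [0, 1, 0, 2, 0, 0, 0, 1]
  Cumulative counts: [0, 1, 1, 3, 3, 3, 3, 4]
  Scan right to left: place 7_D at output index 3
  Scan right to left: place 3_C at output index 2
  Scan right to left: place 1_B at output index 0
  Scan right to left: place 3_A at output index 1
  Output: [1_B, 3_A, 3_C, 7_D]
Equal keys:
  value 3: originally 3_A, 3_C; after sorting 3_A, 3_C -> order preserved
All equal keys kept their original relative order. Counting Sort is stable: scanning the input right to left with decreasing cumulative counts places later duplicates at later output positions.
Answer: Stable


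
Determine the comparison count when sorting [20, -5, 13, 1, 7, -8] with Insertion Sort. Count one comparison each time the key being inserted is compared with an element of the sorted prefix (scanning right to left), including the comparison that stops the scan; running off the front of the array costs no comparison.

Insert -5: 20 > -5 (shift), reached front = 1 comparison(s) -> [-5, 20, 13, 1, 7, -8]
Insert 13: 20 > 13 (shift), -5 <= 13 (stop) = 2 comparison(s) -> [-5, 13, 20, 1, 7, -8]
Insert 1: 20 > 1 (shift), 13 > 1 (shift), -5 <= 1 (stop) = 3 comparison(s) -> [-5, 1, 13, 20, 7, -8]
Insert 7: 20 > 7 (shift), 13 > 7 (shift), 1 <= 7 (stop) = 3 comparison(s) -> [-5, 1, 7, 13, 20, -8]
Insert -8: 20 > -8 (shift), 13 > -8 (shift), 7 > -8 (shift), 1 > -8 (shift), -5 > -8 (shift), reached front = 5 comparison(s) -> [-8, -5, 1, 7, 13, 20]
Total comparisons: 1 + 2 + 3 + 3 + 5 = 14


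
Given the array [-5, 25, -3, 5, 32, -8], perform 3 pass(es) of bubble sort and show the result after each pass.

After pass 1: [-5, -3, 5, 25, -8, 32] (3 swaps)
After pass 2: [-5, -3, 5, -8, 25, 32] (1 swaps)
After pass 3: [-5, -3, -8, 5, 25, 32] (1 swaps)
Total swaps: 5


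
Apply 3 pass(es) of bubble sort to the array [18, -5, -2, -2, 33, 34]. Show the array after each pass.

After pass 1: [-5, -2, -2, 18, 33, 34] (3 swaps)
After pass 2: [-5, -2, -2, 18, 33, 34] (0 swaps)
After pass 3: [-5, -2, -2, 18, 33, 34] (0 swaps)
Total swaps: 3


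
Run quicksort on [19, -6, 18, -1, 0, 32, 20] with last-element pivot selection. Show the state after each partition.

Partition 1: pivot=20 at index 5 -> [19, -6, 18, -1, 0, 20, 32]
Partition 2: pivot=0 at index 2 -> [-6, -1, 0, 19, 18, 20, 32]
Partition 3: pivot=-1 at index 1 -> [-6, -1, 0, 19, 18, 20, 32]
Partition 4: pivot=18 at index 3 -> [-6, -1, 0, 18, 19, 20, 32]


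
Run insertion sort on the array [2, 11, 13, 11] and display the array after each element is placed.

First element 2 is already 'sorted'
Insert 11: shifted 0 elements -> [2, 11, 13, 11]
Insert 13: shifted 0 elements -> [2, 11, 13, 11]
Insert 11: shifted 1 elements -> [2, 11, 11, 13]


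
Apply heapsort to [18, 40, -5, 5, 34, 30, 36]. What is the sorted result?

Build heap: [40, 34, 36, 5, 18, 30, -5]
Extract 40: [36, 34, 30, 5, 18, -5, 40]
Extract 36: [34, 18, 30, 5, -5, 36, 40]
Extract 34: [30, 18, -5, 5, 34, 36, 40]
Extract 30: [18, 5, -5, 30, 34, 36, 40]
Extract 18: [5, -5, 18, 30, 34, 36, 40]
Extract 5: [-5, 5, 18, 30, 34, 36, 40]


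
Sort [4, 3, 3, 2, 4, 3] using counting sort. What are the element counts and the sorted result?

Count array: [0, 0, 1, 3, 2]
(count[i] = number of elements equal to i)
Cumulative count: [0, 0, 1, 4, 6]
Sorted: [2, 3, 3, 3, 4, 4]


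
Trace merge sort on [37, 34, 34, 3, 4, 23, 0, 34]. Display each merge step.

Divide and conquer:
  Merge [37] + [34] -> [34, 37]
  Merge [34] + [3] -> [3, 34]
  Merge [34, 37] + [3, 34] -> [3, 34, 34, 37]
  Merge [4] + [23] -> [4, 23]
  Merge [0] + [34] -> [0, 34]
  Merge [4, 23] + [0, 34] -> [0, 4, 23, 34]
  Merge [3, 34, 34, 37] + [0, 4, 23, 34] -> [0, 3, 4, 23, 34, 34, 34, 37]


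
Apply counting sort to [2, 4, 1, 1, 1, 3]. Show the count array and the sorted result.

Count array: [0, 3, 1, 1, 1]
(count[i] = number of elements equal to i)
Cumulative count: [0, 3, 4, 5, 6]
Sorted: [1, 1, 1, 2, 3, 4]


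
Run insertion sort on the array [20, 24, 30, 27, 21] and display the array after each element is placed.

First element 20 is already 'sorted'
Insert 24: shifted 0 elements -> [20, 24, 30, 27, 21]
Insert 30: shifted 0 elements -> [20, 24, 30, 27, 21]
Insert 27: shifted 1 elements -> [20, 24, 27, 30, 21]
Insert 21: shifted 3 elements -> [20, 21, 24, 27, 30]


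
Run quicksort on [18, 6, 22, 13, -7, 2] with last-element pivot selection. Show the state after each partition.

Partition 1: pivot=2 at index 1 -> [-7, 2, 22, 13, 18, 6]
Partition 2: pivot=6 at index 2 -> [-7, 2, 6, 13, 18, 22]
Partition 3: pivot=22 at index 5 -> [-7, 2, 6, 13, 18, 22]
Partition 4: pivot=18 at index 4 -> [-7, 2, 6, 13, 18, 22]


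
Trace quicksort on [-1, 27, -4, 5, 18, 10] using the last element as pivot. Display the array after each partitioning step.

Partition 1: pivot=10 at index 3 -> [-1, -4, 5, 10, 18, 27]
Partition 2: pivot=5 at index 2 -> [-1, -4, 5, 10, 18, 27]
Partition 3: pivot=-4 at index 0 -> [-4, -1, 5, 10, 18, 27]
Partition 4: pivot=27 at index 5 -> [-4, -1, 5, 10, 18, 27]


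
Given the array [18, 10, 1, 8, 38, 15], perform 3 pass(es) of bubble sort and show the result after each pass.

After pass 1: [10, 1, 8, 18, 15, 38] (4 swaps)
After pass 2: [1, 8, 10, 15, 18, 38] (3 swaps)
After pass 3: [1, 8, 10, 15, 18, 38] (0 swaps)
Total swaps: 7


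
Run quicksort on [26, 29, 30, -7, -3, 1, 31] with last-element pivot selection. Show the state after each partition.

Partition 1: pivot=31 at index 6 -> [26, 29, 30, -7, -3, 1, 31]
Partition 2: pivot=1 at index 2 -> [-7, -3, 1, 26, 29, 30, 31]
Partition 3: pivot=-3 at index 1 -> [-7, -3, 1, 26, 29, 30, 31]
Partition 4: pivot=30 at index 5 -> [-7, -3, 1, 26, 29, 30, 31]
Partition 5: pivot=29 at index 4 -> [-7, -3, 1, 26, 29, 30, 31]


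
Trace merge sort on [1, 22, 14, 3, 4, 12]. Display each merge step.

Divide and conquer:
  Merge [22] + [14] -> [14, 22]
  Merge [1] + [14, 22] -> [1, 14, 22]
  Merge [4] + [12] -> [4, 12]
  Merge [3] + [4, 12] -> [3, 4, 12]
  Merge [1, 14, 22] + [3, 4, 12] -> [1, 3, 4, 12, 14, 22]


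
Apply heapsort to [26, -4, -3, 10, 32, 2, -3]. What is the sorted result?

Build heap: [32, 26, 2, 10, -4, -3, -3]
Extract 32: [26, 10, 2, -3, -4, -3, 32]
Extract 26: [10, -3, 2, -3, -4, 26, 32]
Extract 10: [2, -3, -4, -3, 10, 26, 32]
Extract 2: [-3, -3, -4, 2, 10, 26, 32]
Extract -3: [-3, -4, -3, 2, 10, 26, 32]
Extract -3: [-4, -3, -3, 2, 10, 26, 32]


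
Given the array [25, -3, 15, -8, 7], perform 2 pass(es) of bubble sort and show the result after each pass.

After pass 1: [-3, 15, -8, 7, 25] (4 swaps)
After pass 2: [-3, -8, 7, 15, 25] (2 swaps)
Total swaps: 6


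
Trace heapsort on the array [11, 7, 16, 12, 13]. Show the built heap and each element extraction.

Build heap: [16, 13, 11, 12, 7]
Extract 16: [13, 12, 11, 7, 16]
Extract 13: [12, 7, 11, 13, 16]
Extract 12: [11, 7, 12, 13, 16]
Extract 11: [7, 11, 12, 13, 16]


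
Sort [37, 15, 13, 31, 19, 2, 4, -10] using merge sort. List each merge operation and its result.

Divide and conquer:
  Merge [37] + [15] -> [15, 37]
  Merge [13] + [31] -> [13, 31]
  Merge [15, 37] + [13, 31] -> [13, 15, 31, 37]
  Merge [19] + [2] -> [2, 19]
  Merge [4] + [-10] -> [-10, 4]
  Merge [2, 19] + [-10, 4] -> [-10, 2, 4, 19]
  Merge [13, 15, 31, 37] + [-10, 2, 4, 19] -> [-10, 2, 4, 13, 15, 19, 31, 37]


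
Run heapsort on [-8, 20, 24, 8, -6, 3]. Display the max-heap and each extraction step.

Build heap: [24, 20, 3, 8, -6, -8]
Extract 24: [20, 8, 3, -8, -6, 24]
Extract 20: [8, -6, 3, -8, 20, 24]
Extract 8: [3, -6, -8, 8, 20, 24]
Extract 3: [-6, -8, 3, 8, 20, 24]
Extract -6: [-8, -6, 3, 8, 20, 24]


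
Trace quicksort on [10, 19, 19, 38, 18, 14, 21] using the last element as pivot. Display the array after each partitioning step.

Partition 1: pivot=21 at index 5 -> [10, 19, 19, 18, 14, 21, 38]
Partition 2: pivot=14 at index 1 -> [10, 14, 19, 18, 19, 21, 38]
Partition 3: pivot=19 at index 4 -> [10, 14, 19, 18, 19, 21, 38]
Partition 4: pivot=18 at index 2 -> [10, 14, 18, 19, 19, 21, 38]


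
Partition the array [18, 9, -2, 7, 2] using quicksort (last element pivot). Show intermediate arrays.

Partition 1: pivot=2 at index 1 -> [-2, 2, 18, 7, 9]
Partition 2: pivot=9 at index 3 -> [-2, 2, 7, 9, 18]


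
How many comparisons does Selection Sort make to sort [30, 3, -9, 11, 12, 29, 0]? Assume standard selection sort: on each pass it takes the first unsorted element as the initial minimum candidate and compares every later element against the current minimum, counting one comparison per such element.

Pass 1: scan indices 1..6 for the minimum = 6 comparison(s); min is -9, place at index 0 -> [-9, 3, 30, 11, 12, 29, 0]
Pass 2: scan indices 2..6 for the minimum = 5 comparison(s); min is 0, place at index 1 -> [-9, 0, 30, 11, 12, 29, 3]
Pass 3: scan indices 3..6 for the minimum = 4 comparison(s); min is 3, place at index 2 -> [-9, 0, 3, 11, 12, 29, 30]
Pass 4: scan indices 4..6 for the minimum = 3 comparison(s); min is 11, place at index 3 -> [-9, 0, 3, 11, 12, 29, 30]
Pass 5: scan indices 5..6 for the minimum = 2 comparison(s); min is 12, place at index 4 -> [-9, 0, 3, 11, 12, 29, 30]
Pass 6: scan indices 6..6 for the minimum = 1 comparison(s); min is 29, place at index 5 -> [-9, 0, 3, 11, 12, 29, 30]
Selection sort always scans the whole unsorted suffix, so the count is (n-1) + (n-2) + ... + 1 = n(n-1)/2 = 7*6/2 = 21 regardless of the input order.
Total comparisons: 6 + 5 + 4 + 3 + 2 + 1 = 21


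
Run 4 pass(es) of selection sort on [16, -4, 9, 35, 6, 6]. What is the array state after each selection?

Pass 1: Select minimum -4 at index 1, swap -> [-4, 16, 9, 35, 6, 6]
Pass 2: Select minimum 6 at index 4, swap -> [-4, 6, 9, 35, 16, 6]
Pass 3: Select minimum 6 at index 5, swap -> [-4, 6, 6, 35, 16, 9]
Pass 4: Select minimum 9 at index 5, swap -> [-4, 6, 6, 9, 16, 35]


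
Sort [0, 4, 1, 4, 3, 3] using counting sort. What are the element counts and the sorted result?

Count array: [1, 1, 0, 2, 2]
(count[i] = number of elements equal to i)
Cumulative count: [1, 2, 2, 4, 6]
Sorted: [0, 1, 3, 3, 4, 4]


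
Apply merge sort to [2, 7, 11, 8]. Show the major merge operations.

Divide and conquer:
  Merge [2] + [7] -> [2, 7]
  Merge [11] + [8] -> [8, 11]
  Merge [2, 7] + [8, 11] -> [2, 7, 8, 11]


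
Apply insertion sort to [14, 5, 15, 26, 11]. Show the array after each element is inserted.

First element 14 is already 'sorted'
Insert 5: shifted 1 elements -> [5, 14, 15, 26, 11]
Insert 15: shifted 0 elements -> [5, 14, 15, 26, 11]
Insert 26: shifted 0 elements -> [5, 14, 15, 26, 11]
Insert 11: shifted 3 elements -> [5, 11, 14, 15, 26]


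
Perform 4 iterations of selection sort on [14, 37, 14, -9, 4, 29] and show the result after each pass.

Pass 1: Select minimum -9 at index 3, swap -> [-9, 37, 14, 14, 4, 29]
Pass 2: Select minimum 4 at index 4, swap -> [-9, 4, 14, 14, 37, 29]
Pass 3: Select minimum 14 at index 2, swap -> [-9, 4, 14, 14, 37, 29]
Pass 4: Select minimum 14 at index 3, swap -> [-9, 4, 14, 14, 37, 29]


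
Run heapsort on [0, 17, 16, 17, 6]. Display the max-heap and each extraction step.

Build heap: [17, 17, 16, 0, 6]
Extract 17: [17, 6, 16, 0, 17]
Extract 17: [16, 6, 0, 17, 17]
Extract 16: [6, 0, 16, 17, 17]
Extract 6: [0, 6, 16, 17, 17]


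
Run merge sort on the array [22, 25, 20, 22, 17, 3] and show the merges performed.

Divide and conquer:
  Merge [25] + [20] -> [20, 25]
  Merge [22] + [20, 25] -> [20, 22, 25]
  Merge [17] + [3] -> [3, 17]
  Merge [22] + [3, 17] -> [3, 17, 22]
  Merge [20, 22, 25] + [3, 17, 22] -> [3, 17, 20, 22, 22, 25]


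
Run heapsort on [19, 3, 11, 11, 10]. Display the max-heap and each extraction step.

Build heap: [19, 11, 11, 3, 10]
Extract 19: [11, 10, 11, 3, 19]
Extract 11: [11, 10, 3, 11, 19]
Extract 11: [10, 3, 11, 11, 19]
Extract 10: [3, 10, 11, 11, 19]


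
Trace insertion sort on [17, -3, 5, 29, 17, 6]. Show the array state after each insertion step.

First element 17 is already 'sorted'
Insert -3: shifted 1 elements -> [-3, 17, 5, 29, 17, 6]
Insert 5: shifted 1 elements -> [-3, 5, 17, 29, 17, 6]
Insert 29: shifted 0 elements -> [-3, 5, 17, 29, 17, 6]
Insert 17: shifted 1 elements -> [-3, 5, 17, 17, 29, 6]
Insert 6: shifted 3 elements -> [-3, 5, 6, 17, 17, 29]


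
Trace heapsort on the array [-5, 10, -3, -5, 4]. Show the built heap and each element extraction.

Build heap: [10, 4, -3, -5, -5]
Extract 10: [4, -5, -3, -5, 10]
Extract 4: [-3, -5, -5, 4, 10]
Extract -3: [-5, -5, -3, 4, 10]
Extract -5: [-5, -5, -3, 4, 10]


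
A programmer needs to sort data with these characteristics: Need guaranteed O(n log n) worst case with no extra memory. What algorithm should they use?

Best choice: Heapsort
Reason: Heapsort is O(n log n) worst case and sorts in-place; quicksort can degrade to O(n^2)


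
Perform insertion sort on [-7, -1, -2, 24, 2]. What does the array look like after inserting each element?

First element -7 is already 'sorted'
Insert -1: shifted 0 elements -> [-7, -1, -2, 24, 2]
Insert -2: shifted 1 elements -> [-7, -2, -1, 24, 2]
Insert 24: shifted 0 elements -> [-7, -2, -1, 24, 2]
Insert 2: shifted 1 elements -> [-7, -2, -1, 2, 24]


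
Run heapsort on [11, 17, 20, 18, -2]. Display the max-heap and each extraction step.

Build heap: [20, 18, 11, 17, -2]
Extract 20: [18, 17, 11, -2, 20]
Extract 18: [17, -2, 11, 18, 20]
Extract 17: [11, -2, 17, 18, 20]
Extract 11: [-2, 11, 17, 18, 20]


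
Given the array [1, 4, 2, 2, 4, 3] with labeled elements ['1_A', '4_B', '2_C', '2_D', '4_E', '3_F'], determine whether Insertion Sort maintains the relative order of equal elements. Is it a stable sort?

Trace Insertion Sort on the labeled array (the key is the number; the letter only tracks identity):
  Insert 4_B at index 1: [1_A, 4_B, 2_C, 2_D, 4_E, 3_F]
  Insert 2_C at index 1: [1_A, 2_C, 4_B, 2_D, 4_E, 3_F]
  Insert 2_D at index 2: [1_A, 2_C, 2_D, 4_B, 4_E, 3_F]
  Insert 4_E at index 4: [1_A, 2_C, 2_D, 4_B, 4_E, 3_F]
  Insert 3_F at index 3: [1_A, 2_C, 2_D, 3_F, 4_B, 4_E]
Final order: [1_A, 2_C, 2_D, 3_F, 4_B, 4_E]
Equal keys:
  value 2: originally 2_C, 2_D; after sorting 2_C, 2_D -> order preserved
  value 4: originally 4_B, 4_E; after sorting 4_B, 4_E -> order preserved
All equal keys kept their original relative order. Insertion Sort is stable: elements are shifted only while they are strictly greater than the key, so a key is inserted after any equal elements already placed.
Answer: Stable


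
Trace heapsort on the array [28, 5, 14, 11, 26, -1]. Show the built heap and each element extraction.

Build heap: [28, 26, 14, 11, 5, -1]
Extract 28: [26, 11, 14, -1, 5, 28]
Extract 26: [14, 11, 5, -1, 26, 28]
Extract 14: [11, -1, 5, 14, 26, 28]
Extract 11: [5, -1, 11, 14, 26, 28]
Extract 5: [-1, 5, 11, 14, 26, 28]


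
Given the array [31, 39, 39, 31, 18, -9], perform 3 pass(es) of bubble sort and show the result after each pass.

After pass 1: [31, 39, 31, 18, -9, 39] (3 swaps)
After pass 2: [31, 31, 18, -9, 39, 39] (3 swaps)
After pass 3: [31, 18, -9, 31, 39, 39] (2 swaps)
Total swaps: 8


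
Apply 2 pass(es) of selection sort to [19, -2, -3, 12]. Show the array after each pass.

Pass 1: Select minimum -3 at index 2, swap -> [-3, -2, 19, 12]
Pass 2: Select minimum -2 at index 1, swap -> [-3, -2, 19, 12]


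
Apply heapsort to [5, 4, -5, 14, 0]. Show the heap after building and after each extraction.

Build heap: [14, 5, -5, 4, 0]
Extract 14: [5, 4, -5, 0, 14]
Extract 5: [4, 0, -5, 5, 14]
Extract 4: [0, -5, 4, 5, 14]
Extract 0: [-5, 0, 4, 5, 14]


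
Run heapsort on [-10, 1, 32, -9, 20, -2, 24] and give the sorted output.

Build heap: [32, 20, 24, -9, 1, -2, -10]
Extract 32: [24, 20, -2, -9, 1, -10, 32]
Extract 24: [20, 1, -2, -9, -10, 24, 32]
Extract 20: [1, -9, -2, -10, 20, 24, 32]
Extract 1: [-2, -9, -10, 1, 20, 24, 32]
Extract -2: [-9, -10, -2, 1, 20, 24, 32]
Extract -9: [-10, -9, -2, 1, 20, 24, 32]


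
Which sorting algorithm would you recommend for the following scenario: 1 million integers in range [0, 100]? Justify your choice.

Best choice: Counting sort
Reason: O(n + k) where k=100 is small; linear time beats O(n log n)


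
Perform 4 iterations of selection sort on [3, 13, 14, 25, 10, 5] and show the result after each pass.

Pass 1: Select minimum 3 at index 0, swap -> [3, 13, 14, 25, 10, 5]
Pass 2: Select minimum 5 at index 5, swap -> [3, 5, 14, 25, 10, 13]
Pass 3: Select minimum 10 at index 4, swap -> [3, 5, 10, 25, 14, 13]
Pass 4: Select minimum 13 at index 5, swap -> [3, 5, 10, 13, 14, 25]


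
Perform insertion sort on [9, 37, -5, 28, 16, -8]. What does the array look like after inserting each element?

First element 9 is already 'sorted'
Insert 37: shifted 0 elements -> [9, 37, -5, 28, 16, -8]
Insert -5: shifted 2 elements -> [-5, 9, 37, 28, 16, -8]
Insert 28: shifted 1 elements -> [-5, 9, 28, 37, 16, -8]
Insert 16: shifted 2 elements -> [-5, 9, 16, 28, 37, -8]
Insert -8: shifted 5 elements -> [-8, -5, 9, 16, 28, 37]


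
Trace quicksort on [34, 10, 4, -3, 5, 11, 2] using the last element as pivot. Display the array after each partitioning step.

Partition 1: pivot=2 at index 1 -> [-3, 2, 4, 34, 5, 11, 10]
Partition 2: pivot=10 at index 4 -> [-3, 2, 4, 5, 10, 11, 34]
Partition 3: pivot=5 at index 3 -> [-3, 2, 4, 5, 10, 11, 34]
Partition 4: pivot=34 at index 6 -> [-3, 2, 4, 5, 10, 11, 34]


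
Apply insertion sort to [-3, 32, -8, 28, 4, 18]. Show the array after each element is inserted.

First element -3 is already 'sorted'
Insert 32: shifted 0 elements -> [-3, 32, -8, 28, 4, 18]
Insert -8: shifted 2 elements -> [-8, -3, 32, 28, 4, 18]
Insert 28: shifted 1 elements -> [-8, -3, 28, 32, 4, 18]
Insert 4: shifted 2 elements -> [-8, -3, 4, 28, 32, 18]
Insert 18: shifted 2 elements -> [-8, -3, 4, 18, 28, 32]


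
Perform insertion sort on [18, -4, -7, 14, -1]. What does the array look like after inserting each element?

First element 18 is already 'sorted'
Insert -4: shifted 1 elements -> [-4, 18, -7, 14, -1]
Insert -7: shifted 2 elements -> [-7, -4, 18, 14, -1]
Insert 14: shifted 1 elements -> [-7, -4, 14, 18, -1]
Insert -1: shifted 2 elements -> [-7, -4, -1, 14, 18]


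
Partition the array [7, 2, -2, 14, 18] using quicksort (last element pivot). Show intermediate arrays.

Partition 1: pivot=18 at index 4 -> [7, 2, -2, 14, 18]
Partition 2: pivot=14 at index 3 -> [7, 2, -2, 14, 18]
Partition 3: pivot=-2 at index 0 -> [-2, 2, 7, 14, 18]
Partition 4: pivot=7 at index 2 -> [-2, 2, 7, 14, 18]


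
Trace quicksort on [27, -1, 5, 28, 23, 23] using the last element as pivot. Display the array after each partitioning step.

Partition 1: pivot=23 at index 3 -> [-1, 5, 23, 23, 27, 28]
Partition 2: pivot=23 at index 2 -> [-1, 5, 23, 23, 27, 28]
Partition 3: pivot=5 at index 1 -> [-1, 5, 23, 23, 27, 28]
Partition 4: pivot=28 at index 5 -> [-1, 5, 23, 23, 27, 28]


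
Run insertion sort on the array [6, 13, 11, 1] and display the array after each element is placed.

First element 6 is already 'sorted'
Insert 13: shifted 0 elements -> [6, 13, 11, 1]
Insert 11: shifted 1 elements -> [6, 11, 13, 1]
Insert 1: shifted 3 elements -> [1, 6, 11, 13]


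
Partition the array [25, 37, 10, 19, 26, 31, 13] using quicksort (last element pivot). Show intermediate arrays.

Partition 1: pivot=13 at index 1 -> [10, 13, 25, 19, 26, 31, 37]
Partition 2: pivot=37 at index 6 -> [10, 13, 25, 19, 26, 31, 37]
Partition 3: pivot=31 at index 5 -> [10, 13, 25, 19, 26, 31, 37]
Partition 4: pivot=26 at index 4 -> [10, 13, 25, 19, 26, 31, 37]
Partition 5: pivot=19 at index 2 -> [10, 13, 19, 25, 26, 31, 37]


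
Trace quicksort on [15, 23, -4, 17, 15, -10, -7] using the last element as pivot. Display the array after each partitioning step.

Partition 1: pivot=-7 at index 1 -> [-10, -7, -4, 17, 15, 15, 23]
Partition 2: pivot=23 at index 6 -> [-10, -7, -4, 17, 15, 15, 23]
Partition 3: pivot=15 at index 4 -> [-10, -7, -4, 15, 15, 17, 23]
Partition 4: pivot=15 at index 3 -> [-10, -7, -4, 15, 15, 17, 23]


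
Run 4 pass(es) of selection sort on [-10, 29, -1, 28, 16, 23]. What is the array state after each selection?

Pass 1: Select minimum -10 at index 0, swap -> [-10, 29, -1, 28, 16, 23]
Pass 2: Select minimum -1 at index 2, swap -> [-10, -1, 29, 28, 16, 23]
Pass 3: Select minimum 16 at index 4, swap -> [-10, -1, 16, 28, 29, 23]
Pass 4: Select minimum 23 at index 5, swap -> [-10, -1, 16, 23, 29, 28]


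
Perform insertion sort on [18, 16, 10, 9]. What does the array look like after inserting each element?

First element 18 is already 'sorted'
Insert 16: shifted 1 elements -> [16, 18, 10, 9]
Insert 10: shifted 2 elements -> [10, 16, 18, 9]
Insert 9: shifted 3 elements -> [9, 10, 16, 18]


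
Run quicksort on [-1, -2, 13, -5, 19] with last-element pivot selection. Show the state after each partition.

Partition 1: pivot=19 at index 4 -> [-1, -2, 13, -5, 19]
Partition 2: pivot=-5 at index 0 -> [-5, -2, 13, -1, 19]
Partition 3: pivot=-1 at index 2 -> [-5, -2, -1, 13, 19]


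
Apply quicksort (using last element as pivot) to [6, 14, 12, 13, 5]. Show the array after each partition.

Partition 1: pivot=5 at index 0 -> [5, 14, 12, 13, 6]
Partition 2: pivot=6 at index 1 -> [5, 6, 12, 13, 14]
Partition 3: pivot=14 at index 4 -> [5, 6, 12, 13, 14]
Partition 4: pivot=13 at index 3 -> [5, 6, 12, 13, 14]


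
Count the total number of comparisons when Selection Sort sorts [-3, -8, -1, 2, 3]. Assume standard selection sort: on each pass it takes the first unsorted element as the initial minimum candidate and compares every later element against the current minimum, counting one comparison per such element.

Pass 1: scan indices 1..4 for the minimum = 4 comparison(s); min is -8, place at index 0 -> [-8, -3, -1, 2, 3]
Pass 2: scan indices 2..4 for the minimum = 3 comparison(s); min is -3, place at index 1 -> [-8, -3, -1, 2, 3]
Pass 3: scan indices 3..4 for the minimum = 2 comparison(s); min is -1, place at index 2 -> [-8, -3, -1, 2, 3]
Pass 4: scan indices 4..4 for the minimum = 1 comparison(s); min is 2, place at index 3 -> [-8, -3, -1, 2, 3]
Selection sort always scans the whole unsorted suffix, so the count is (n-1) + (n-2) + ... + 1 = n(n-1)/2 = 5*4/2 = 10 regardless of the input order.
Total comparisons: 4 + 3 + 2 + 1 = 10


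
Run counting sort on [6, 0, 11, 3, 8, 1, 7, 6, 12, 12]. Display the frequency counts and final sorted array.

Count array: [1, 1, 0, 1, 0, 0, 2, 1, 1, 0, 0, 1, 2]
(count[i] = number of elements equal to i)
Cumulative count: [1, 2, 2, 3, 3, 3, 5, 6, 7, 7, 7, 8, 10]
Sorted: [0, 1, 3, 6, 6, 7, 8, 11, 12, 12]


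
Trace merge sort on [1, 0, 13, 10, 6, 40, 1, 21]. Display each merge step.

Divide and conquer:
  Merge [1] + [0] -> [0, 1]
  Merge [13] + [10] -> [10, 13]
  Merge [0, 1] + [10, 13] -> [0, 1, 10, 13]
  Merge [6] + [40] -> [6, 40]
  Merge [1] + [21] -> [1, 21]
  Merge [6, 40] + [1, 21] -> [1, 6, 21, 40]
  Merge [0, 1, 10, 13] + [1, 6, 21, 40] -> [0, 1, 1, 6, 10, 13, 21, 40]


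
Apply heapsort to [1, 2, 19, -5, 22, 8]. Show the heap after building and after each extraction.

Build heap: [22, 2, 19, -5, 1, 8]
Extract 22: [19, 2, 8, -5, 1, 22]
Extract 19: [8, 2, 1, -5, 19, 22]
Extract 8: [2, -5, 1, 8, 19, 22]
Extract 2: [1, -5, 2, 8, 19, 22]
Extract 1: [-5, 1, 2, 8, 19, 22]


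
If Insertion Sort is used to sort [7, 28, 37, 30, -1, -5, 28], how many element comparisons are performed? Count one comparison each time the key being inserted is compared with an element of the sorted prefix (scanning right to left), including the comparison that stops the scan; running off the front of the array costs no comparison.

Insert 28: 7 <= 28 (stop) = 1 comparison(s) -> [7, 28, 37, 30, -1, -5, 28]
Insert 37: 28 <= 37 (stop) = 1 comparison(s) -> [7, 28, 37, 30, -1, -5, 28]
Insert 30: 37 > 30 (shift), 28 <= 30 (stop) = 2 comparison(s) -> [7, 28, 30, 37, -1, -5, 28]
Insert -1: 37 > -1 (shift), 30 > -1 (shift), 28 > -1 (shift), 7 > -1 (shift), reached front = 4 comparison(s) -> [-1, 7, 28, 30, 37, -5, 28]
Insert -5: 37 > -5 (shift), 30 > -5 (shift), 28 > -5 (shift), 7 > -5 (shift), -1 > -5 (shift), reached front = 5 comparison(s) -> [-5, -1, 7, 28, 30, 37, 28]
Insert 28: 37 > 28 (shift), 30 > 28 (shift), 28 <= 28 (stop) = 3 comparison(s) -> [-5, -1, 7, 28, 28, 30, 37]
Total comparisons: 1 + 1 + 2 + 4 + 5 + 3 = 16


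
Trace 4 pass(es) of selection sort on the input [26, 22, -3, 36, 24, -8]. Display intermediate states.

Pass 1: Select minimum -8 at index 5, swap -> [-8, 22, -3, 36, 24, 26]
Pass 2: Select minimum -3 at index 2, swap -> [-8, -3, 22, 36, 24, 26]
Pass 3: Select minimum 22 at index 2, swap -> [-8, -3, 22, 36, 24, 26]
Pass 4: Select minimum 24 at index 4, swap -> [-8, -3, 22, 24, 36, 26]


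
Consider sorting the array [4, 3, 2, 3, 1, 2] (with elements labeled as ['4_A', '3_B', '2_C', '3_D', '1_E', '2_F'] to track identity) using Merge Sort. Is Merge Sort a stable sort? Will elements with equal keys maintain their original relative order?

Trace Merge Sort on the labeled array (the key is the number; the letter only tracks identity):
  Merge [3_B] + [2_C] -> [2_C, 3_B]
  Merge [4_A] + [2_C, 3_B] -> [2_C, 3_B, 4_A]
  Merge [1_E] + [2_F] -> [1_E, 2_F]
  Merge [3_D] + [1_E, 2_F] -> [1_E, 2_F, 3_D]
  Merge [2_C, 3_B, 4_A] + [1_E, 2_F, 3_D] -> [1_E, 2_C, 2_F, 3_B, 3_D, 4_A]
Final order: [1_E, 2_C, 2_F, 3_B, 3_D, 4_A]
Equal keys:
  value 2: originally 2_C, 2_F; after sorting 2_C, 2_F -> order preserved
  value 3: originally 3_B, 3_D; after sorting 3_B, 3_D -> order preserved
All equal keys kept their original relative order. Merge Sort is stable: when the heads of the two halves are equal the merge takes from the left half first.
Answer: Stable


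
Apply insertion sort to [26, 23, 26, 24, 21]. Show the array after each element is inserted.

First element 26 is already 'sorted'
Insert 23: shifted 1 elements -> [23, 26, 26, 24, 21]
Insert 26: shifted 0 elements -> [23, 26, 26, 24, 21]
Insert 24: shifted 2 elements -> [23, 24, 26, 26, 21]
Insert 21: shifted 4 elements -> [21, 23, 24, 26, 26]


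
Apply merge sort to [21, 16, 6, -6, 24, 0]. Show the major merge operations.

Divide and conquer:
  Merge [16] + [6] -> [6, 16]
  Merge [21] + [6, 16] -> [6, 16, 21]
  Merge [24] + [0] -> [0, 24]
  Merge [-6] + [0, 24] -> [-6, 0, 24]
  Merge [6, 16, 21] + [-6, 0, 24] -> [-6, 0, 6, 16, 21, 24]


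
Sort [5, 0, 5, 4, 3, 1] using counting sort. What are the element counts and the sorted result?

Count array: [1, 1, 0, 1, 1, 2]
(count[i] = number of elements equal to i)
Cumulative count: [1, 2, 2, 3, 4, 6]
Sorted: [0, 1, 3, 4, 5, 5]


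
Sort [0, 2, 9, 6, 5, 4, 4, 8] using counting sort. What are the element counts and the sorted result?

Count array: [1, 0, 1, 0, 2, 1, 1, 0, 1, 1]
(count[i] = number of elements equal to i)
Cumulative count: [1, 1, 2, 2, 4, 5, 6, 6, 7, 8]
Sorted: [0, 2, 4, 4, 5, 6, 8, 9]


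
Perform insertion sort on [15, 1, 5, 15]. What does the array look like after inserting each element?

First element 15 is already 'sorted'
Insert 1: shifted 1 elements -> [1, 15, 5, 15]
Insert 5: shifted 1 elements -> [1, 5, 15, 15]
Insert 15: shifted 0 elements -> [1, 5, 15, 15]


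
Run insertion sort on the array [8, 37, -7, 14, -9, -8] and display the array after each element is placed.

First element 8 is already 'sorted'
Insert 37: shifted 0 elements -> [8, 37, -7, 14, -9, -8]
Insert -7: shifted 2 elements -> [-7, 8, 37, 14, -9, -8]
Insert 14: shifted 1 elements -> [-7, 8, 14, 37, -9, -8]
Insert -9: shifted 4 elements -> [-9, -7, 8, 14, 37, -8]
Insert -8: shifted 4 elements -> [-9, -8, -7, 8, 14, 37]


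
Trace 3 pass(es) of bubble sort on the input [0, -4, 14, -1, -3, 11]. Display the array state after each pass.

After pass 1: [-4, 0, -1, -3, 11, 14] (4 swaps)
After pass 2: [-4, -1, -3, 0, 11, 14] (2 swaps)
After pass 3: [-4, -3, -1, 0, 11, 14] (1 swaps)
Total swaps: 7


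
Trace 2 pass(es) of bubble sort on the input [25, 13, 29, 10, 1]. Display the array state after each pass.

After pass 1: [13, 25, 10, 1, 29] (3 swaps)
After pass 2: [13, 10, 1, 25, 29] (2 swaps)
Total swaps: 5


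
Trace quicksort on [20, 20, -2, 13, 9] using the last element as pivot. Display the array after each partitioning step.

Partition 1: pivot=9 at index 1 -> [-2, 9, 20, 13, 20]
Partition 2: pivot=20 at index 4 -> [-2, 9, 20, 13, 20]
Partition 3: pivot=13 at index 2 -> [-2, 9, 13, 20, 20]


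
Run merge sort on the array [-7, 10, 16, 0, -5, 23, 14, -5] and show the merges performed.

Divide and conquer:
  Merge [-7] + [10] -> [-7, 10]
  Merge [16] + [0] -> [0, 16]
  Merge [-7, 10] + [0, 16] -> [-7, 0, 10, 16]
  Merge [-5] + [23] -> [-5, 23]
  Merge [14] + [-5] -> [-5, 14]
  Merge [-5, 23] + [-5, 14] -> [-5, -5, 14, 23]
  Merge [-7, 0, 10, 16] + [-5, -5, 14, 23] -> [-7, -5, -5, 0, 10, 14, 16, 23]


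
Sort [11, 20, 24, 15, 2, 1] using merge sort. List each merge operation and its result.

Divide and conquer:
  Merge [20] + [24] -> [20, 24]
  Merge [11] + [20, 24] -> [11, 20, 24]
  Merge [2] + [1] -> [1, 2]
  Merge [15] + [1, 2] -> [1, 2, 15]
  Merge [11, 20, 24] + [1, 2, 15] -> [1, 2, 11, 15, 20, 24]


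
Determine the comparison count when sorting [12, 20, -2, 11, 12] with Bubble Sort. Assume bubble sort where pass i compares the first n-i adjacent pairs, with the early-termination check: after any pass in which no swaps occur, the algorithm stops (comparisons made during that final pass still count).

Pass 1: compare adjacent pairs (0,1)..(3,4) = 4 comparison(s), 3 swap(s) -> [12, -2, 11, 12, 20]
Pass 2: compare adjacent pairs (0,1)..(2,3) = 3 comparison(s), 2 swap(s) -> [-2, 11, 12, 12, 20]
Pass 3: compare adjacent pairs (0,1)..(1,2) = 2 comparison(s), 0 swap(s) -> [-2, 11, 12, 12, 20]
No swaps in this pass, so bubble sort stops here.
Total comparisons: 4 + 3 + 2 = 9


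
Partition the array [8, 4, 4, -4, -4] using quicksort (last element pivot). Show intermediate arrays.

Partition 1: pivot=-4 at index 1 -> [-4, -4, 4, 8, 4]
Partition 2: pivot=4 at index 3 -> [-4, -4, 4, 4, 8]


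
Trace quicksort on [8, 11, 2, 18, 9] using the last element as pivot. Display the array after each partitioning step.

Partition 1: pivot=9 at index 2 -> [8, 2, 9, 18, 11]
Partition 2: pivot=2 at index 0 -> [2, 8, 9, 18, 11]
Partition 3: pivot=11 at index 3 -> [2, 8, 9, 11, 18]


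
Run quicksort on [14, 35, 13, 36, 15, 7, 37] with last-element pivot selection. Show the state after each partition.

Partition 1: pivot=37 at index 6 -> [14, 35, 13, 36, 15, 7, 37]
Partition 2: pivot=7 at index 0 -> [7, 35, 13, 36, 15, 14, 37]
Partition 3: pivot=14 at index 2 -> [7, 13, 14, 36, 15, 35, 37]
Partition 4: pivot=35 at index 4 -> [7, 13, 14, 15, 35, 36, 37]


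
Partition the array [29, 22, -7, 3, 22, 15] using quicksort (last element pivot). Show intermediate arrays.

Partition 1: pivot=15 at index 2 -> [-7, 3, 15, 22, 22, 29]
Partition 2: pivot=3 at index 1 -> [-7, 3, 15, 22, 22, 29]
Partition 3: pivot=29 at index 5 -> [-7, 3, 15, 22, 22, 29]
Partition 4: pivot=22 at index 4 -> [-7, 3, 15, 22, 22, 29]


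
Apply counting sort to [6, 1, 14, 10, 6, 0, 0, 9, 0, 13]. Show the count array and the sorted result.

Count array: [3, 1, 0, 0, 0, 0, 2, 0, 0, 1, 1, 0, 0, 1, 1]
(count[i] = number of elements equal to i)
Cumulative count: [3, 4, 4, 4, 4, 4, 6, 6, 6, 7, 8, 8, 8, 9, 10]
Sorted: [0, 0, 0, 1, 6, 6, 9, 10, 13, 14]


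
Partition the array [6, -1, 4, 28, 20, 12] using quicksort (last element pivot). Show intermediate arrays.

Partition 1: pivot=12 at index 3 -> [6, -1, 4, 12, 20, 28]
Partition 2: pivot=4 at index 1 -> [-1, 4, 6, 12, 20, 28]
Partition 3: pivot=28 at index 5 -> [-1, 4, 6, 12, 20, 28]


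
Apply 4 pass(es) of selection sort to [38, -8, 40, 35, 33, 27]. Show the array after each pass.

Pass 1: Select minimum -8 at index 1, swap -> [-8, 38, 40, 35, 33, 27]
Pass 2: Select minimum 27 at index 5, swap -> [-8, 27, 40, 35, 33, 38]
Pass 3: Select minimum 33 at index 4, swap -> [-8, 27, 33, 35, 40, 38]
Pass 4: Select minimum 35 at index 3, swap -> [-8, 27, 33, 35, 40, 38]
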